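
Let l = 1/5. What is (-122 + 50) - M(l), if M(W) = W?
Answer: -361/5 ≈ -72.200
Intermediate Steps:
l = ⅕ ≈ 0.20000
(-122 + 50) - M(l) = (-122 + 50) - 1*⅕ = -72 - ⅕ = -361/5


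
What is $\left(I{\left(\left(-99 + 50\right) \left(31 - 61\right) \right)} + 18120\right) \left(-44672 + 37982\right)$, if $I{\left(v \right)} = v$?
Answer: $-131057100$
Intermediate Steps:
$\left(I{\left(\left(-99 + 50\right) \left(31 - 61\right) \right)} + 18120\right) \left(-44672 + 37982\right) = \left(\left(-99 + 50\right) \left(31 - 61\right) + 18120\right) \left(-44672 + 37982\right) = \left(\left(-49\right) \left(-30\right) + 18120\right) \left(-6690\right) = \left(1470 + 18120\right) \left(-6690\right) = 19590 \left(-6690\right) = -131057100$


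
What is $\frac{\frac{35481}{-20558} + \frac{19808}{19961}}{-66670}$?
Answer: $\frac{301023377}{27358583727460} \approx 1.1003 \cdot 10^{-5}$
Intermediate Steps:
$\frac{\frac{35481}{-20558} + \frac{19808}{19961}}{-66670} = \left(35481 \left(- \frac{1}{20558}\right) + 19808 \cdot \frac{1}{19961}\right) \left(- \frac{1}{66670}\right) = \left(- \frac{35481}{20558} + \frac{19808}{19961}\right) \left(- \frac{1}{66670}\right) = \left(- \frac{301023377}{410358238}\right) \left(- \frac{1}{66670}\right) = \frac{301023377}{27358583727460}$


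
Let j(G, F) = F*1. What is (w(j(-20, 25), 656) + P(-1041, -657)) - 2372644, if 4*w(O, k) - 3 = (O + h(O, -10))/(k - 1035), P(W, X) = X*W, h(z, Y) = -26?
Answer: -1280039337/758 ≈ -1.6887e+6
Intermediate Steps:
j(G, F) = F
P(W, X) = W*X
w(O, k) = ¾ + (-26 + O)/(4*(-1035 + k)) (w(O, k) = ¾ + ((O - 26)/(k - 1035))/4 = ¾ + ((-26 + O)/(-1035 + k))/4 = ¾ + (-26 + O)/(4*(-1035 + k)))
(w(j(-20, 25), 656) + P(-1041, -657)) - 2372644 = ((-3131 + 25 + 3*656)/(4*(-1035 + 656)) - 1041*(-657)) - 2372644 = ((¼)*(-3131 + 25 + 1968)/(-379) + 683937) - 2372644 = ((¼)*(-1/379)*(-1138) + 683937) - 2372644 = (569/758 + 683937) - 2372644 = 518424815/758 - 2372644 = -1280039337/758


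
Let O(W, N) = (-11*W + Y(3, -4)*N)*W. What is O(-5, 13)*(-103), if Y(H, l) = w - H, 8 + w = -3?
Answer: -65405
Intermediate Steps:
w = -11 (w = -8 - 3 = -11)
Y(H, l) = -11 - H
O(W, N) = W*(-14*N - 11*W) (O(W, N) = (-11*W + (-11 - 1*3)*N)*W = (-11*W + (-11 - 3)*N)*W = (-11*W - 14*N)*W = (-14*N - 11*W)*W = W*(-14*N - 11*W))
O(-5, 13)*(-103) = -1*(-5)*(11*(-5) + 14*13)*(-103) = -1*(-5)*(-55 + 182)*(-103) = -1*(-5)*127*(-103) = 635*(-103) = -65405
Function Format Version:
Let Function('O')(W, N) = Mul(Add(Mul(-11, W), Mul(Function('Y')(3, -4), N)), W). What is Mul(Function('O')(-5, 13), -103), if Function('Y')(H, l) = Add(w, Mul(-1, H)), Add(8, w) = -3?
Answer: -65405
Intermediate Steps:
w = -11 (w = Add(-8, -3) = -11)
Function('Y')(H, l) = Add(-11, Mul(-1, H))
Function('O')(W, N) = Mul(W, Add(Mul(-14, N), Mul(-11, W))) (Function('O')(W, N) = Mul(Add(Mul(-11, W), Mul(Add(-11, Mul(-1, 3)), N)), W) = Mul(Add(Mul(-11, W), Mul(Add(-11, -3), N)), W) = Mul(Add(Mul(-11, W), Mul(-14, N)), W) = Mul(Add(Mul(-14, N), Mul(-11, W)), W) = Mul(W, Add(Mul(-14, N), Mul(-11, W))))
Mul(Function('O')(-5, 13), -103) = Mul(Mul(-1, -5, Add(Mul(11, -5), Mul(14, 13))), -103) = Mul(Mul(-1, -5, Add(-55, 182)), -103) = Mul(Mul(-1, -5, 127), -103) = Mul(635, -103) = -65405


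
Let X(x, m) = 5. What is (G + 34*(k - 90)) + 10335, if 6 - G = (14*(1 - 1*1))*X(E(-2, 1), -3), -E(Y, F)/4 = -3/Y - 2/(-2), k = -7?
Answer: 7043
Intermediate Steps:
E(Y, F) = -4 + 12/Y (E(Y, F) = -4*(-3/Y - 2/(-2)) = -4*(-3/Y - 2*(-1/2)) = -4*(-3/Y + 1) = -4*(1 - 3/Y) = -4 + 12/Y)
G = 6 (G = 6 - 14*(1 - 1*1)*5 = 6 - 14*(1 - 1)*5 = 6 - 14*0*5 = 6 - 0*5 = 6 - 1*0 = 6 + 0 = 6)
(G + 34*(k - 90)) + 10335 = (6 + 34*(-7 - 90)) + 10335 = (6 + 34*(-97)) + 10335 = (6 - 3298) + 10335 = -3292 + 10335 = 7043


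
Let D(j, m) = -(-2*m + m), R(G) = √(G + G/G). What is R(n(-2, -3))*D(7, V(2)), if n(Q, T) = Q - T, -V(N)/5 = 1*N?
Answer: -10*√2 ≈ -14.142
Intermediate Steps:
V(N) = -5*N
R(G) = √(1 + G) (R(G) = √(G + 1) = √(1 + G))
D(j, m) = m (D(j, m) = -(-1)*m = m)
R(n(-2, -3))*D(7, V(2)) = √(1 + (-2 - 1*(-3)))*(-5*2) = √(1 + (-2 + 3))*(-10) = √(1 + 1)*(-10) = √2*(-10) = -10*√2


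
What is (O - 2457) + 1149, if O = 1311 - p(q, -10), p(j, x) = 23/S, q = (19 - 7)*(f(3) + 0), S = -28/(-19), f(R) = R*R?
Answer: -353/28 ≈ -12.607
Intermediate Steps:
f(R) = R²
S = 28/19 (S = -28*(-1/19) = 28/19 ≈ 1.4737)
q = 108 (q = (19 - 7)*(3² + 0) = 12*(9 + 0) = 12*9 = 108)
p(j, x) = 437/28 (p(j, x) = 23/(28/19) = 23*(19/28) = 437/28)
O = 36271/28 (O = 1311 - 1*437/28 = 1311 - 437/28 = 36271/28 ≈ 1295.4)
(O - 2457) + 1149 = (36271/28 - 2457) + 1149 = -32525/28 + 1149 = -353/28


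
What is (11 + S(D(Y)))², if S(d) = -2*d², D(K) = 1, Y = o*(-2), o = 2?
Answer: 81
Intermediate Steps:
Y = -4 (Y = 2*(-2) = -4)
(11 + S(D(Y)))² = (11 - 2*1²)² = (11 - 2*1)² = (11 - 2)² = 9² = 81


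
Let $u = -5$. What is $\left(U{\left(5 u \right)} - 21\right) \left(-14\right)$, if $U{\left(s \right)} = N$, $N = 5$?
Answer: $224$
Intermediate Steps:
$U{\left(s \right)} = 5$
$\left(U{\left(5 u \right)} - 21\right) \left(-14\right) = \left(5 - 21\right) \left(-14\right) = \left(-16\right) \left(-14\right) = 224$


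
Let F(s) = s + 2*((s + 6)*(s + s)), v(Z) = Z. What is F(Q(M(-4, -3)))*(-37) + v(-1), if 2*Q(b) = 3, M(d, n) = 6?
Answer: -3443/2 ≈ -1721.5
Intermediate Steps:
Q(b) = 3/2 (Q(b) = (½)*3 = 3/2)
F(s) = s + 4*s*(6 + s) (F(s) = s + 2*((6 + s)*(2*s)) = s + 2*(2*s*(6 + s)) = s + 4*s*(6 + s))
F(Q(M(-4, -3)))*(-37) + v(-1) = (3*(25 + 4*(3/2))/2)*(-37) - 1 = (3*(25 + 6)/2)*(-37) - 1 = ((3/2)*31)*(-37) - 1 = (93/2)*(-37) - 1 = -3441/2 - 1 = -3443/2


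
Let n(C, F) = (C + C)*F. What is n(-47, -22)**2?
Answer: 4276624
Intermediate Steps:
n(C, F) = 2*C*F (n(C, F) = (2*C)*F = 2*C*F)
n(-47, -22)**2 = (2*(-47)*(-22))**2 = 2068**2 = 4276624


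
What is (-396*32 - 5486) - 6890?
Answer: -25048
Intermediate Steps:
(-396*32 - 5486) - 6890 = (-12672 - 5486) - 6890 = -18158 - 6890 = -25048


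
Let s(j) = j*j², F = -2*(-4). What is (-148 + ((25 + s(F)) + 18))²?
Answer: 165649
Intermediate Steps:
F = 8
s(j) = j³
(-148 + ((25 + s(F)) + 18))² = (-148 + ((25 + 8³) + 18))² = (-148 + ((25 + 512) + 18))² = (-148 + (537 + 18))² = (-148 + 555)² = 407² = 165649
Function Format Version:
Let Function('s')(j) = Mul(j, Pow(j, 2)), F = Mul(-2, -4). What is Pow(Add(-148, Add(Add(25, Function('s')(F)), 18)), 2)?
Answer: 165649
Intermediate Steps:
F = 8
Function('s')(j) = Pow(j, 3)
Pow(Add(-148, Add(Add(25, Function('s')(F)), 18)), 2) = Pow(Add(-148, Add(Add(25, Pow(8, 3)), 18)), 2) = Pow(Add(-148, Add(Add(25, 512), 18)), 2) = Pow(Add(-148, Add(537, 18)), 2) = Pow(Add(-148, 555), 2) = Pow(407, 2) = 165649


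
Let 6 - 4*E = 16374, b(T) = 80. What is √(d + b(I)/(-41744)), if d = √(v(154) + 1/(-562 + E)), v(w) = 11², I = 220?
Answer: √(-282550995220 + 31679224174*√2620820982)/12142286 ≈ 3.3163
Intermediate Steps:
E = -4092 (E = 3/2 - ¼*16374 = 3/2 - 8187/2 = -4092)
v(w) = 121
d = √2620820982/4654 (d = √(121 + 1/(-562 - 4092)) = √(121 + 1/(-4654)) = √(121 - 1/4654) = √(563133/4654) = √2620820982/4654 ≈ 11.000)
√(d + b(I)/(-41744)) = √(√2620820982/4654 + 80/(-41744)) = √(√2620820982/4654 + 80*(-1/41744)) = √(√2620820982/4654 - 5/2609) = √(-5/2609 + √2620820982/4654)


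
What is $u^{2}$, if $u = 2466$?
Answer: $6081156$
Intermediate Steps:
$u^{2} = 2466^{2} = 6081156$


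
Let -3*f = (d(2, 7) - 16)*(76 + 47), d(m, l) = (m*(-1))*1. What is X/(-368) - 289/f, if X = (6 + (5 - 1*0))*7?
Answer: -81589/135792 ≈ -0.60084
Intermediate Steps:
d(m, l) = -m (d(m, l) = -m*1 = -m)
f = 738 (f = -(-1*2 - 16)*(76 + 47)/3 = -(-2 - 16)*123/3 = -(-6)*123 = -⅓*(-2214) = 738)
X = 77 (X = (6 + (5 + 0))*7 = (6 + 5)*7 = 11*7 = 77)
X/(-368) - 289/f = 77/(-368) - 289/738 = 77*(-1/368) - 289*1/738 = -77/368 - 289/738 = -81589/135792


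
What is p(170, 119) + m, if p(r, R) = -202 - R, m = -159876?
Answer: -160197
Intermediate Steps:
p(170, 119) + m = (-202 - 1*119) - 159876 = (-202 - 119) - 159876 = -321 - 159876 = -160197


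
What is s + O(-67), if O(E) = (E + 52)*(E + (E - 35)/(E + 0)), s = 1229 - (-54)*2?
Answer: 155384/67 ≈ 2319.2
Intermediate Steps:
s = 1337 (s = 1229 - 1*(-108) = 1229 + 108 = 1337)
O(E) = (52 + E)*(E + (-35 + E)/E)
s + O(-67) = 1337 + (17 + (-67)**2 - 1820/(-67) + 53*(-67)) = 1337 + (17 + 4489 - 1820*(-1/67) - 3551) = 1337 + (17 + 4489 + 1820/67 - 3551) = 1337 + 65805/67 = 155384/67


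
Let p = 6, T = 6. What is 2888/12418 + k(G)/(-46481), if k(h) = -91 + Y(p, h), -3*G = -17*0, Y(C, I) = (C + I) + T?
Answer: 67609075/288600529 ≈ 0.23427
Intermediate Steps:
Y(C, I) = 6 + C + I (Y(C, I) = (C + I) + 6 = 6 + C + I)
G = 0 (G = -(-17)*0/3 = -1/3*0 = 0)
k(h) = -79 + h (k(h) = -91 + (6 + 6 + h) = -91 + (12 + h) = -79 + h)
2888/12418 + k(G)/(-46481) = 2888/12418 + (-79 + 0)/(-46481) = 2888*(1/12418) - 79*(-1/46481) = 1444/6209 + 79/46481 = 67609075/288600529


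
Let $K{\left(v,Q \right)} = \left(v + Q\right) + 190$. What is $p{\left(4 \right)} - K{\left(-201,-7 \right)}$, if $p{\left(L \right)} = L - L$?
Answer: $18$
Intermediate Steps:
$K{\left(v,Q \right)} = 190 + Q + v$ ($K{\left(v,Q \right)} = \left(Q + v\right) + 190 = 190 + Q + v$)
$p{\left(L \right)} = 0$
$p{\left(4 \right)} - K{\left(-201,-7 \right)} = 0 - \left(190 - 7 - 201\right) = 0 - -18 = 0 + 18 = 18$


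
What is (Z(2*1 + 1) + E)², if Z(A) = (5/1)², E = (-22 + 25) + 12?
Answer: 1600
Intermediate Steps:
E = 15 (E = 3 + 12 = 15)
Z(A) = 25 (Z(A) = (5*1)² = 5² = 25)
(Z(2*1 + 1) + E)² = (25 + 15)² = 40² = 1600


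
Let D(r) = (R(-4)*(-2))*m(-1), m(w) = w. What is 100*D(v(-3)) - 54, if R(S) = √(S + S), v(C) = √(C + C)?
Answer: -54 + 400*I*√2 ≈ -54.0 + 565.69*I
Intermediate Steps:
v(C) = √2*√C (v(C) = √(2*C) = √2*√C)
R(S) = √2*√S (R(S) = √(2*S) = √2*√S)
D(r) = 4*I*√2 (D(r) = ((√2*√(-4))*(-2))*(-1) = ((√2*(2*I))*(-2))*(-1) = ((2*I*√2)*(-2))*(-1) = -4*I*√2*(-1) = 4*I*√2)
100*D(v(-3)) - 54 = 100*(4*I*√2) - 54 = 400*I*√2 - 54 = -54 + 400*I*√2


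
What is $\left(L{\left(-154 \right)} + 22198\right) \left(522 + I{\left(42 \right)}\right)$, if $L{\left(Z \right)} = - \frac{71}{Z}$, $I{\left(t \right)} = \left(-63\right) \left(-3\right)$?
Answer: $\frac{2430598293}{154} \approx 1.5783 \cdot 10^{7}$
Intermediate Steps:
$I{\left(t \right)} = 189$
$\left(L{\left(-154 \right)} + 22198\right) \left(522 + I{\left(42 \right)}\right) = \left(- \frac{71}{-154} + 22198\right) \left(522 + 189\right) = \left(\left(-71\right) \left(- \frac{1}{154}\right) + 22198\right) 711 = \left(\frac{71}{154} + 22198\right) 711 = \frac{3418563}{154} \cdot 711 = \frac{2430598293}{154}$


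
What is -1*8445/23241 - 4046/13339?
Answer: -68893647/103337233 ≈ -0.66669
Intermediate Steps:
-1*8445/23241 - 4046/13339 = -8445*1/23241 - 4046*1/13339 = -2815/7747 - 4046/13339 = -68893647/103337233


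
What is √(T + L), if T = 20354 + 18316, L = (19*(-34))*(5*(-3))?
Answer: 2*√12090 ≈ 219.91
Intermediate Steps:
L = 9690 (L = -646*(-15) = 9690)
T = 38670
√(T + L) = √(38670 + 9690) = √48360 = 2*√12090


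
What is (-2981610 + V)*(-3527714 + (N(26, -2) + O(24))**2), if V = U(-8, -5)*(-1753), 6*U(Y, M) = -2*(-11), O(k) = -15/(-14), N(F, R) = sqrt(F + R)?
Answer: 6198029893712695/588 - 89641130*sqrt(6)/7 ≈ 1.0541e+13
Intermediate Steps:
O(k) = 15/14 (O(k) = -15*(-1/14) = 15/14)
U(Y, M) = 11/3 (U(Y, M) = (-2*(-11))/6 = (1/6)*22 = 11/3)
V = -19283/3 (V = (11/3)*(-1753) = -19283/3 ≈ -6427.7)
(-2981610 + V)*(-3527714 + (N(26, -2) + O(24))**2) = (-2981610 - 19283/3)*(-3527714 + (sqrt(26 - 2) + 15/14)**2) = -8964113*(-3527714 + (sqrt(24) + 15/14)**2)/3 = -8964113*(-3527714 + (2*sqrt(6) + 15/14)**2)/3 = -8964113*(-3527714 + (15/14 + 2*sqrt(6))**2)/3 = 31622826927682/3 - 8964113*(15/14 + 2*sqrt(6))**2/3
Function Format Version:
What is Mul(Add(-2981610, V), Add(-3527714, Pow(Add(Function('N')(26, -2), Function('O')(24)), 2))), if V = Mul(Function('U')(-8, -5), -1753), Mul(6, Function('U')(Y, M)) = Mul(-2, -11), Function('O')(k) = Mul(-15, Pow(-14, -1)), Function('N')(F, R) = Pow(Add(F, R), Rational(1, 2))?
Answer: Add(Rational(6198029893712695, 588), Mul(Rational(-89641130, 7), Pow(6, Rational(1, 2)))) ≈ 1.0541e+13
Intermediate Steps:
Function('O')(k) = Rational(15, 14) (Function('O')(k) = Mul(-15, Rational(-1, 14)) = Rational(15, 14))
Function('U')(Y, M) = Rational(11, 3) (Function('U')(Y, M) = Mul(Rational(1, 6), Mul(-2, -11)) = Mul(Rational(1, 6), 22) = Rational(11, 3))
V = Rational(-19283, 3) (V = Mul(Rational(11, 3), -1753) = Rational(-19283, 3) ≈ -6427.7)
Mul(Add(-2981610, V), Add(-3527714, Pow(Add(Function('N')(26, -2), Function('O')(24)), 2))) = Mul(Add(-2981610, Rational(-19283, 3)), Add(-3527714, Pow(Add(Pow(Add(26, -2), Rational(1, 2)), Rational(15, 14)), 2))) = Mul(Rational(-8964113, 3), Add(-3527714, Pow(Add(Pow(24, Rational(1, 2)), Rational(15, 14)), 2))) = Mul(Rational(-8964113, 3), Add(-3527714, Pow(Add(Mul(2, Pow(6, Rational(1, 2))), Rational(15, 14)), 2))) = Mul(Rational(-8964113, 3), Add(-3527714, Pow(Add(Rational(15, 14), Mul(2, Pow(6, Rational(1, 2)))), 2))) = Add(Rational(31622826927682, 3), Mul(Rational(-8964113, 3), Pow(Add(Rational(15, 14), Mul(2, Pow(6, Rational(1, 2)))), 2)))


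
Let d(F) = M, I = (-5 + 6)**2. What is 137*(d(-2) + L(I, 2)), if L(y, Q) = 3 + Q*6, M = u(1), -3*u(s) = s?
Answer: 6028/3 ≈ 2009.3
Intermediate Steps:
u(s) = -s/3
I = 1 (I = 1**2 = 1)
M = -1/3 (M = -1/3*1 = -1/3 ≈ -0.33333)
d(F) = -1/3
L(y, Q) = 3 + 6*Q
137*(d(-2) + L(I, 2)) = 137*(-1/3 + (3 + 6*2)) = 137*(-1/3 + (3 + 12)) = 137*(-1/3 + 15) = 137*(44/3) = 6028/3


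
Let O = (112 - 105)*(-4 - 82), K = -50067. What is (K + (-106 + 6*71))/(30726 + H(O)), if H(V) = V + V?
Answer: -49747/29522 ≈ -1.6851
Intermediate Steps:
O = -602 (O = 7*(-86) = -602)
H(V) = 2*V
(K + (-106 + 6*71))/(30726 + H(O)) = (-50067 + (-106 + 6*71))/(30726 + 2*(-602)) = (-50067 + (-106 + 426))/(30726 - 1204) = (-50067 + 320)/29522 = -49747*1/29522 = -49747/29522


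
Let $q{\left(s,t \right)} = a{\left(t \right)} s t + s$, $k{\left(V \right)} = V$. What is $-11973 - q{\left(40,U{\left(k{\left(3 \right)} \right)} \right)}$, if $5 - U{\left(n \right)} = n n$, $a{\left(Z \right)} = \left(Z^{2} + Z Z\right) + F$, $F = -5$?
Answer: $-7693$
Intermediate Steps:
$a{\left(Z \right)} = -5 + 2 Z^{2}$ ($a{\left(Z \right)} = \left(Z^{2} + Z Z\right) - 5 = \left(Z^{2} + Z^{2}\right) - 5 = 2 Z^{2} - 5 = -5 + 2 Z^{2}$)
$U{\left(n \right)} = 5 - n^{2}$ ($U{\left(n \right)} = 5 - n n = 5 - n^{2}$)
$q{\left(s,t \right)} = s + s t \left(-5 + 2 t^{2}\right)$ ($q{\left(s,t \right)} = \left(-5 + 2 t^{2}\right) s t + s = s \left(-5 + 2 t^{2}\right) t + s = s t \left(-5 + 2 t^{2}\right) + s = s + s t \left(-5 + 2 t^{2}\right)$)
$-11973 - q{\left(40,U{\left(k{\left(3 \right)} \right)} \right)} = -11973 - 40 \left(1 + \left(5 - 3^{2}\right) \left(-5 + 2 \left(5 - 3^{2}\right)^{2}\right)\right) = -11973 - 40 \left(1 + \left(5 - 9\right) \left(-5 + 2 \left(5 - 9\right)^{2}\right)\right) = -11973 - 40 \left(1 - 4 \left(-5 + 2 \left(-4\right)^{2}\right)\right) = -11973 - 40 \left(1 - 4 \left(-5 + 2 \cdot 16\right)\right) = -11973 - 40 \left(1 - 4 \left(-5 + 32\right)\right) = -11973 - 40 \left(1 - 108\right) = -11973 - 40 \left(-107\right) = -11973 - -4280 = -11973 + 4280 = -7693$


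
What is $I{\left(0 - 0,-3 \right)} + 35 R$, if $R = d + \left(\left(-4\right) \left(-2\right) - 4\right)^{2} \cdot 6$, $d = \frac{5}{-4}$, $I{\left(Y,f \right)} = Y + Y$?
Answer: $\frac{13265}{4} \approx 3316.3$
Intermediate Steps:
$I{\left(Y,f \right)} = 2 Y$
$d = - \frac{5}{4}$ ($d = 5 \left(- \frac{1}{4}\right) = - \frac{5}{4} \approx -1.25$)
$R = \frac{379}{4}$ ($R = - \frac{5}{4} + \left(\left(-4\right) \left(-2\right) - 4\right)^{2} \cdot 6 = - \frac{5}{4} + \left(8 - 4\right)^{2} \cdot 6 = - \frac{5}{4} + 4^{2} \cdot 6 = - \frac{5}{4} + 16 \cdot 6 = - \frac{5}{4} + 96 = \frac{379}{4} \approx 94.75$)
$I{\left(0 - 0,-3 \right)} + 35 R = 2 \left(0 - 0\right) + 35 \cdot \frac{379}{4} = 2 \left(0 + 0\right) + \frac{13265}{4} = 2 \cdot 0 + \frac{13265}{4} = 0 + \frac{13265}{4} = \frac{13265}{4}$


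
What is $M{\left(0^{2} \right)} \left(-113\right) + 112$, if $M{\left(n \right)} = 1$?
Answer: $-1$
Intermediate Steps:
$M{\left(0^{2} \right)} \left(-113\right) + 112 = 1 \left(-113\right) + 112 = -113 + 112 = -1$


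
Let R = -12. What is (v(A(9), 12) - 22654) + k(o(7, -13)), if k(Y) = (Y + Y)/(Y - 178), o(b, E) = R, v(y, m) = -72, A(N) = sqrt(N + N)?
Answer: -2158958/95 ≈ -22726.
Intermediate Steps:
A(N) = sqrt(2)*sqrt(N) (A(N) = sqrt(2*N) = sqrt(2)*sqrt(N))
o(b, E) = -12
k(Y) = 2*Y/(-178 + Y) (k(Y) = (2*Y)/(-178 + Y) = 2*Y/(-178 + Y))
(v(A(9), 12) - 22654) + k(o(7, -13)) = (-72 - 22654) + 2*(-12)/(-178 - 12) = -22726 + 2*(-12)/(-190) = -22726 + 2*(-12)*(-1/190) = -22726 + 12/95 = -2158958/95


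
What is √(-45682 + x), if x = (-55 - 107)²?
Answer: I*√19438 ≈ 139.42*I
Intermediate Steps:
x = 26244 (x = (-162)² = 26244)
√(-45682 + x) = √(-45682 + 26244) = √(-19438) = I*√19438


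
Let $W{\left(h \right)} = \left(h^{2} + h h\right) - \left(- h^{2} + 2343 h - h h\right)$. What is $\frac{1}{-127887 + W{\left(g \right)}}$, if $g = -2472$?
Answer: $\frac{1}{30107145} \approx 3.3215 \cdot 10^{-8}$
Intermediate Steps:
$W{\left(h \right)} = - 2343 h + 4 h^{2}$ ($W{\left(h \right)} = \left(h^{2} + h^{2}\right) - \left(- 2 h^{2} + 2343 h\right) = 2 h^{2} + \left(2 h^{2} - 2343 h\right) = 2 h^{2} + \left(- 2343 h + 2 h^{2}\right) = - 2343 h + 4 h^{2}$)
$\frac{1}{-127887 + W{\left(g \right)}} = \frac{1}{-127887 - 2472 \left(-2343 + 4 \left(-2472\right)\right)} = \frac{1}{-127887 - 2472 \left(-2343 - 9888\right)} = \frac{1}{-127887 - -30235032} = \frac{1}{-127887 + 30235032} = \frac{1}{30107145}$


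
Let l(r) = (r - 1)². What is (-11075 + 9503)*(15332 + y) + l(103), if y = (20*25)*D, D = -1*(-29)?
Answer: -46885500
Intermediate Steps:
D = 29
y = 14500 (y = (20*25)*29 = 500*29 = 14500)
l(r) = (-1 + r)²
(-11075 + 9503)*(15332 + y) + l(103) = (-11075 + 9503)*(15332 + 14500) + (-1 + 103)² = -1572*29832 + 102² = -46895904 + 10404 = -46885500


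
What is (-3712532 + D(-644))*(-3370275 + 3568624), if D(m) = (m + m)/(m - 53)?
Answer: -513254520265084/697 ≈ -7.3638e+11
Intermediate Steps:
D(m) = 2*m/(-53 + m) (D(m) = (2*m)/(-53 + m) = 2*m/(-53 + m))
(-3712532 + D(-644))*(-3370275 + 3568624) = (-3712532 + 2*(-644)/(-53 - 644))*(-3370275 + 3568624) = (-3712532 + 2*(-644)/(-697))*198349 = (-3712532 + 2*(-644)*(-1/697))*198349 = (-3712532 + 1288/697)*198349 = -2587633516/697*198349 = -513254520265084/697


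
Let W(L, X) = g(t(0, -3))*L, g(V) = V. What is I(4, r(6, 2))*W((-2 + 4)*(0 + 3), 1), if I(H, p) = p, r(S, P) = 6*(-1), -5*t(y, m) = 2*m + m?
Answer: -324/5 ≈ -64.800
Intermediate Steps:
t(y, m) = -3*m/5 (t(y, m) = -(2*m + m)/5 = -3*m/5)
r(S, P) = -6
W(L, X) = 9*L/5 (W(L, X) = (-⅗*(-3))*L = 9*L/5)
I(4, r(6, 2))*W((-2 + 4)*(0 + 3), 1) = -54*(-2 + 4)*(0 + 3)/5 = -54*2*3/5 = -54*6/5 = -6*54/5 = -324/5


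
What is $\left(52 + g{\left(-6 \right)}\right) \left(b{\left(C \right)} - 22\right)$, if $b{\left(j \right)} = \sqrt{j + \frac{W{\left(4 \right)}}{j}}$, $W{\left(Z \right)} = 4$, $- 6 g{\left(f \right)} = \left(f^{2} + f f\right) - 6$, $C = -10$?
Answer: $-902 + \frac{82 i \sqrt{65}}{5} \approx -902.0 + 132.22 i$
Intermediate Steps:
$g{\left(f \right)} = 1 - \frac{f^{2}}{3}$ ($g{\left(f \right)} = - \frac{\left(f^{2} + f f\right) - 6}{6} = - \frac{\left(f^{2} + f^{2}\right) - 6}{6} = - \frac{2 f^{2} - 6}{6} = - \frac{-6 + 2 f^{2}}{6} = 1 - \frac{f^{2}}{3}$)
$b{\left(j \right)} = \sqrt{j + \frac{4}{j}}$
$\left(52 + g{\left(-6 \right)}\right) \left(b{\left(C \right)} - 22\right) = \left(52 + \left(1 - \frac{\left(-6\right)^{2}}{3}\right)\right) \left(\sqrt{-10 + \frac{4}{-10}} - 22\right) = \left(52 + \left(1 - 12\right)\right) \left(\sqrt{-10 + 4 \left(- \frac{1}{10}\right)} - 22\right) = \left(52 + \left(1 - 12\right)\right) \left(\sqrt{-10 - \frac{2}{5}} - 22\right) = \left(52 - 11\right) \left(\sqrt{- \frac{52}{5}} - 22\right) = 41 \left(\frac{2 i \sqrt{65}}{5} - 22\right) = 41 \left(-22 + \frac{2 i \sqrt{65}}{5}\right) = -902 + \frac{82 i \sqrt{65}}{5}$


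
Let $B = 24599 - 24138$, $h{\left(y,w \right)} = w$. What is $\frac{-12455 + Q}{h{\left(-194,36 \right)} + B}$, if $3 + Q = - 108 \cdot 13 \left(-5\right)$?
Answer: $- \frac{5438}{497} \approx -10.942$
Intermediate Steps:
$B = 461$ ($B = 24599 - 24138 = 461$)
$Q = 7017$ ($Q = -3 - 108 \cdot 13 \left(-5\right) = -3 - -7020 = -3 + 7020 = 7017$)
$\frac{-12455 + Q}{h{\left(-194,36 \right)} + B} = \frac{-12455 + 7017}{36 + 461} = - \frac{5438}{497}$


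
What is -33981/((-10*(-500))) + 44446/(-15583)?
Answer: -751755923/77915000 ≈ -9.6484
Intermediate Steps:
-33981/((-10*(-500))) + 44446/(-15583) = -33981/5000 + 44446*(-1/15583) = -33981*1/5000 - 44446/15583 = -33981/5000 - 44446/15583 = -751755923/77915000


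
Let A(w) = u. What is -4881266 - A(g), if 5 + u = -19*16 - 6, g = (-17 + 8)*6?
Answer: -4880951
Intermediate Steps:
g = -54 (g = -9*6 = -54)
u = -315 (u = -5 + (-19*16 - 6) = -5 + (-304 - 6) = -5 - 310 = -315)
A(w) = -315
-4881266 - A(g) = -4881266 - 1*(-315) = -4881266 + 315 = -4880951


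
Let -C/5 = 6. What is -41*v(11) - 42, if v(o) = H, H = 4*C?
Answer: 4878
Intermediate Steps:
C = -30 (C = -5*6 = -30)
H = -120 (H = 4*(-30) = -120)
v(o) = -120
-41*v(11) - 42 = -41*(-120) - 42 = 4920 - 42 = 4878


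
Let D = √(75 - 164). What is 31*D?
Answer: 31*I*√89 ≈ 292.45*I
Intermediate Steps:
D = I*√89 (D = √(-89) = I*√89 ≈ 9.434*I)
31*D = 31*(I*√89) = 31*I*√89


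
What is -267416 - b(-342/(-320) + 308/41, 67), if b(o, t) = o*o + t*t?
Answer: -11704219684681/43033600 ≈ -2.7198e+5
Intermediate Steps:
b(o, t) = o² + t²
-267416 - b(-342/(-320) + 308/41, 67) = -267416 - ((-342/(-320) + 308/41)² + 67²) = -267416 - ((-342*(-1/320) + 308*(1/41))² + 4489) = -267416 - ((171/160 + 308/41)² + 4489) = -267416 - ((56291/6560)² + 4489) = -267416 - (3168676681/43033600 + 4489) = -267416 - 1*196346507081/43033600 = -267416 - 196346507081/43033600 = -11704219684681/43033600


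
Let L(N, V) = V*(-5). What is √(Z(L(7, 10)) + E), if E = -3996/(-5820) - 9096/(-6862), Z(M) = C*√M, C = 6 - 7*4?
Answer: √(5571693382605 - 304591372934750*I*√2)/1664035 ≈ 8.8766 - 8.7625*I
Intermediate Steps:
C = -22 (C = 6 - 28 = -22)
L(N, V) = -5*V
Z(M) = -22*√M
E = 3348303/1664035 (E = -3996*(-1/5820) - 9096*(-1/6862) = 333/485 + 4548/3431 = 3348303/1664035 ≈ 2.0122)
√(Z(L(7, 10)) + E) = √(-22*5*I*√2 + 3348303/1664035) = √(-110*I*√2 + 3348303/1664035) = √(3348303/1664035 - 110*I*√2)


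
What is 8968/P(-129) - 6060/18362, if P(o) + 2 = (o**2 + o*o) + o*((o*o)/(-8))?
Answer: -6652493206/22153101149 ≈ -0.30030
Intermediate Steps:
P(o) = -2 + 2*o**2 - o**3/8 (P(o) = -2 + ((o**2 + o*o) + o*((o*o)/(-8))) = -2 + ((o**2 + o**2) + o*(o**2*(-1/8))) = -2 + (2*o**2 + o*(-o**2/8)) = -2 + (2*o**2 - o**3/8) = -2 + 2*o**2 - o**3/8)
8968/P(-129) - 6060/18362 = 8968/(-2 + 2*(-129)**2 - 1/8*(-129)**3) - 6060/18362 = 8968/(-2 + 2*16641 - 1/8*(-2146689)) - 6060*1/18362 = 8968/(-2 + 33282 + 2146689/8) - 3030/9181 = 8968/(2412929/8) - 3030/9181 = 8968*(8/2412929) - 3030/9181 = 71744/2412929 - 3030/9181 = -6652493206/22153101149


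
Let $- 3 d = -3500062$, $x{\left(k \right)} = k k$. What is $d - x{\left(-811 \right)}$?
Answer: $\frac{1526899}{3} \approx 5.0897 \cdot 10^{5}$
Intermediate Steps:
$x{\left(k \right)} = k^{2}$
$d = \frac{3500062}{3}$ ($d = \left(- \frac{1}{3}\right) \left(-3500062\right) = \frac{3500062}{3} \approx 1.1667 \cdot 10^{6}$)
$d - x{\left(-811 \right)} = \frac{3500062}{3} - \left(-811\right)^{2} = \frac{3500062}{3} - 657721 = \frac{1526899}{3}$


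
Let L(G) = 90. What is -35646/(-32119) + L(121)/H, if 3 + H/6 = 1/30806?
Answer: -11547572328/2968341623 ≈ -3.8902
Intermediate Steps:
H = -277251/15403 (H = -18 + 6/30806 = -18 + 6*(1/30806) = -18 + 3/15403 = -277251/15403 ≈ -18.000)
-35646/(-32119) + L(121)/H = -35646/(-32119) + 90/(-277251/15403) = -35646*(-1/32119) + 90*(-15403/277251) = 35646/32119 - 462090/92417 = -11547572328/2968341623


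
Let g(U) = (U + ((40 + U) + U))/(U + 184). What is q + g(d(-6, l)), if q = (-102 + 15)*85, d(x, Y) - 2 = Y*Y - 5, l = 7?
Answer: -850336/115 ≈ -7394.2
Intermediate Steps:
d(x, Y) = -3 + Y² (d(x, Y) = 2 + (Y*Y - 5) = 2 + (Y² - 5) = 2 + (-5 + Y²) = -3 + Y²)
g(U) = (40 + 3*U)/(184 + U) (g(U) = (U + (40 + 2*U))/(184 + U) = (40 + 3*U)/(184 + U))
q = -7395 (q = -87*85 = -7395)
q + g(d(-6, l)) = -7395 + (40 + 3*(-3 + 7²))/(184 + (-3 + 7²)) = -7395 + (40 + 3*(-3 + 49))/(184 + (-3 + 49)) = -7395 + (40 + 3*46)/(184 + 46) = -7395 + (40 + 138)/230 = -7395 + (1/230)*178 = -7395 + 89/115 = -850336/115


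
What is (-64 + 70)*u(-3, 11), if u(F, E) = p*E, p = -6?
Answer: -396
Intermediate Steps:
u(F, E) = -6*E
(-64 + 70)*u(-3, 11) = (-64 + 70)*(-6*11) = 6*(-66) = -396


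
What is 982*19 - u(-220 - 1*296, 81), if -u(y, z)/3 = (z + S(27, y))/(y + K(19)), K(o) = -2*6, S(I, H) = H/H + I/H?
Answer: 564800881/30272 ≈ 18658.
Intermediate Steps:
S(I, H) = 1 + I/H
K(o) = -12
u(y, z) = -3*(z + (27 + y)/y)/(-12 + y) (u(y, z) = -3*(z + (y + 27)/y)/(y - 12) = -3*(z + (27 + y)/y)/(-12 + y))
982*19 - u(-220 - 1*296, 81) = 982*19 - 3*(-27 - (-220 - 1*296) - 1*(-220 - 1*296)*81)/((-220 - 1*296)*(-12 + (-220 - 1*296))) = 18658 - 3*(-27 - (-220 - 296) - 1*(-220 - 296)*81)/((-220 - 296)*(-12 + (-220 - 296))) = 18658 - 3*(-27 - 1*(-516) - 1*(-516)*81)/((-516)*(-12 - 516)) = 18658 - 3*(-1)*(-27 + 516 + 41796)/(516*(-528)) = 18658 - 3*(-1)*(-1)*42285/(516*528) = 18658 - 1*14095/30272 = 18658 - 14095/30272 = 564800881/30272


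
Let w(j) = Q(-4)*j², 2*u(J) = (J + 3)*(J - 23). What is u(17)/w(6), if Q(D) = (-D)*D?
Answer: 5/48 ≈ 0.10417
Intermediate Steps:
Q(D) = -D²
u(J) = (-23 + J)*(3 + J)/2 (u(J) = ((J + 3)*(J - 23))/2 = ((3 + J)*(-23 + J))/2 = ((-23 + J)*(3 + J))/2 = (-23 + J)*(3 + J)/2)
w(j) = -16*j² (w(j) = (-1*(-4)²)*j² = (-1*16)*j² = -16*j²)
u(17)/w(6) = (-69/2 + (½)*17² - 10*17)/((-16*6²)) = (-69/2 + (½)*289 - 170)/((-16*36)) = (-69/2 + 289/2 - 170)/(-576) = -60*(-1/576) = 5/48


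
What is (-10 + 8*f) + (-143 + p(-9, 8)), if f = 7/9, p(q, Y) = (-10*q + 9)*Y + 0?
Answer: 5807/9 ≈ 645.22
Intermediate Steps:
p(q, Y) = Y*(9 - 10*q) (p(q, Y) = (9 - 10*q)*Y + 0 = Y*(9 - 10*q) + 0 = Y*(9 - 10*q))
f = 7/9 (f = 7*(⅑) = 7/9 ≈ 0.77778)
(-10 + 8*f) + (-143 + p(-9, 8)) = (-10 + 8*(7/9)) + (-143 + 8*(9 - 10*(-9))) = (-10 + 56/9) + (-143 + 8*(9 + 90)) = -34/9 + (-143 + 8*99) = -34/9 + (-143 + 792) = -34/9 + 649 = 5807/9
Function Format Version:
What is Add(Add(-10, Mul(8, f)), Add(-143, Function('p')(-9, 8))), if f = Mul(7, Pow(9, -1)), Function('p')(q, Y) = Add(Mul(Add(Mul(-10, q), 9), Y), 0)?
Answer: Rational(5807, 9) ≈ 645.22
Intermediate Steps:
Function('p')(q, Y) = Mul(Y, Add(9, Mul(-10, q))) (Function('p')(q, Y) = Add(Mul(Add(9, Mul(-10, q)), Y), 0) = Add(Mul(Y, Add(9, Mul(-10, q))), 0) = Mul(Y, Add(9, Mul(-10, q))))
f = Rational(7, 9) (f = Mul(7, Rational(1, 9)) = Rational(7, 9) ≈ 0.77778)
Add(Add(-10, Mul(8, f)), Add(-143, Function('p')(-9, 8))) = Add(Add(-10, Mul(8, Rational(7, 9))), Add(-143, Mul(8, Add(9, Mul(-10, -9))))) = Add(Add(-10, Rational(56, 9)), Add(-143, Mul(8, Add(9, 90)))) = Add(Rational(-34, 9), Add(-143, Mul(8, 99))) = Add(Rational(-34, 9), Add(-143, 792)) = Add(Rational(-34, 9), 649) = Rational(5807, 9)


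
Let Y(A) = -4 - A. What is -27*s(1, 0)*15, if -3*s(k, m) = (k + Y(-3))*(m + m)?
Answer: 0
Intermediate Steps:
s(k, m) = -2*m*(-1 + k)/3 (s(k, m) = -(k + (-4 - 1*(-3)))*(m + m)/3 = -(k + (-4 + 3))*2*m/3 = -(k - 1)*2*m/3 = -(-1 + k)*2*m/3 = -2*m*(-1 + k)/3)
-27*s(1, 0)*15 = -18*0*(1 - 1*1)*15 = -18*0*(1 - 1)*15 = -18*0*0*15 = -27*0*15 = 0*15 = 0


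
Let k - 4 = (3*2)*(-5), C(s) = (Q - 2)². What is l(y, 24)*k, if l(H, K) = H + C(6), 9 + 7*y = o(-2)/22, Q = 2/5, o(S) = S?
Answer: -63128/1925 ≈ -32.794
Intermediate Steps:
Q = ⅖ (Q = 2*(⅕) = ⅖ ≈ 0.40000)
C(s) = 64/25 (C(s) = (⅖ - 2)² = (-8/5)² = 64/25)
k = -26 (k = 4 + (3*2)*(-5) = 4 + 6*(-5) = 4 - 30 = -26)
y = -100/77 (y = -9/7 + (-2/22)/7 = -9/7 + (-2*1/22)/7 = -9/7 + (⅐)*(-1/11) = -9/7 - 1/77 = -100/77 ≈ -1.2987)
l(H, K) = 64/25 + H (l(H, K) = H + 64/25 = 64/25 + H)
l(y, 24)*k = (64/25 - 100/77)*(-26) = (2428/1925)*(-26) = -63128/1925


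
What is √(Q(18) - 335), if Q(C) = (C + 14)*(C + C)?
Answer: √817 ≈ 28.583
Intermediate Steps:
Q(C) = 2*C*(14 + C) (Q(C) = (14 + C)*(2*C) = 2*C*(14 + C))
√(Q(18) - 335) = √(2*18*(14 + 18) - 335) = √(2*18*32 - 335) = √(1152 - 335) = √817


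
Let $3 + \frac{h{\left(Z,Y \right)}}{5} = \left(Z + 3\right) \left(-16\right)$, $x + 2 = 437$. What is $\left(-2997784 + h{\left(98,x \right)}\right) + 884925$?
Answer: $-2120954$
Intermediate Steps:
$x = 435$ ($x = -2 + 437 = 435$)
$h{\left(Z,Y \right)} = -255 - 80 Z$ ($h{\left(Z,Y \right)} = -15 + 5 \left(Z + 3\right) \left(-16\right) = -15 + 5 \left(3 + Z\right) \left(-16\right) = -15 + 5 \left(-48 - 16 Z\right) = -15 - \left(240 + 80 Z\right) = -255 - 80 Z$)
$\left(-2997784 + h{\left(98,x \right)}\right) + 884925 = \left(-2997784 - 8095\right) + 884925 = -3005879 + 884925 = -2120954$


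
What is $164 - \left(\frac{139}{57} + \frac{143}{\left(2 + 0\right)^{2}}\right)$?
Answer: $\frac{28685}{228} \approx 125.81$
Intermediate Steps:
$164 - \left(\frac{139}{57} + \frac{143}{\left(2 + 0\right)^{2}}\right) = 164 - \left(\frac{139}{57} + \frac{143}{2^{2}}\right) = 164 - \left(\frac{139}{57} + \frac{143}{4}\right) = 164 - \frac{8707}{228} = \frac{28685}{228}$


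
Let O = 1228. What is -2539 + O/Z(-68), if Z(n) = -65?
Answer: -166263/65 ≈ -2557.9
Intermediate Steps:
-2539 + O/Z(-68) = -2539 + 1228/(-65) = -2539 + 1228*(-1/65) = -2539 - 1228/65 = -166263/65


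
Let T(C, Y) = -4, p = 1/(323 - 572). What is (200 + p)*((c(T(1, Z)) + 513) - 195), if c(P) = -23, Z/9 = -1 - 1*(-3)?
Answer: 14690705/249 ≈ 58999.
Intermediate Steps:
p = -1/249 (p = 1/(-249) = -1/249 ≈ -0.0040161)
Z = 18 (Z = 9*(-1 - 1*(-3)) = 9*(-1 + 3) = 9*2 = 18)
(200 + p)*((c(T(1, Z)) + 513) - 195) = (200 - 1/249)*((-23 + 513) - 195) = 49799*(490 - 195)/249 = (49799/249)*295 = 14690705/249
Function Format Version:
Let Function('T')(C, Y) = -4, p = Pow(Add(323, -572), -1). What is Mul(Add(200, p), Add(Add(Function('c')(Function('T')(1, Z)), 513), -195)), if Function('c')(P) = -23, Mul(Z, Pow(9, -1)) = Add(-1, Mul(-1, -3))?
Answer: Rational(14690705, 249) ≈ 58999.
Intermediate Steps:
p = Rational(-1, 249) (p = Pow(-249, -1) = Rational(-1, 249) ≈ -0.0040161)
Z = 18 (Z = Mul(9, Add(-1, Mul(-1, -3))) = Mul(9, Add(-1, 3)) = Mul(9, 2) = 18)
Mul(Add(200, p), Add(Add(Function('c')(Function('T')(1, Z)), 513), -195)) = Mul(Add(200, Rational(-1, 249)), Add(Add(-23, 513), -195)) = Mul(Rational(49799, 249), Add(490, -195)) = Mul(Rational(49799, 249), 295) = Rational(14690705, 249)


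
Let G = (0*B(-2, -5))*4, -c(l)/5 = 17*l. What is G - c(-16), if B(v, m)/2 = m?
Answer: -1360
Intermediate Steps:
c(l) = -85*l
B(v, m) = 2*m
G = 0 (G = (0*(2*(-5)))*4 = (0*(-10))*4 = 0*4 = 0)
G - c(-16) = 0 - (-85)*(-16) = 0 - 1*1360 = 0 - 1360 = -1360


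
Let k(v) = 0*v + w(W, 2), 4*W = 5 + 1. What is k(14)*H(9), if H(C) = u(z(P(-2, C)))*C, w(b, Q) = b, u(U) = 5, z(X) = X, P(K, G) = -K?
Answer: 135/2 ≈ 67.500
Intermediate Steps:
W = 3/2 (W = (5 + 1)/4 = (¼)*6 = 3/2 ≈ 1.5000)
H(C) = 5*C
k(v) = 3/2 (k(v) = 0*v + 3/2 = 0 + 3/2 = 3/2)
k(14)*H(9) = 3*(5*9)/2 = (3/2)*45 = 135/2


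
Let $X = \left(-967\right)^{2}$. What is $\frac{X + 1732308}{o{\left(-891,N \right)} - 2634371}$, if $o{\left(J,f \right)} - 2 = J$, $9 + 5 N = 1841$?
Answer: $- \frac{2667397}{2635260} \approx -1.0122$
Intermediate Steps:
$N = \frac{1832}{5}$ ($N = - \frac{9}{5} + \frac{1}{5} \cdot 1841 = - \frac{9}{5} + \frac{1841}{5} = \frac{1832}{5} \approx 366.4$)
$o{\left(J,f \right)} = 2 + J$
$X = 935089$
$\frac{X + 1732308}{o{\left(-891,N \right)} - 2634371} = \frac{935089 + 1732308}{\left(2 - 891\right) - 2634371} = \frac{2667397}{-889 - 2634371} = \frac{2667397}{-2635260} = 2667397 \left(- \frac{1}{2635260}\right) = - \frac{2667397}{2635260}$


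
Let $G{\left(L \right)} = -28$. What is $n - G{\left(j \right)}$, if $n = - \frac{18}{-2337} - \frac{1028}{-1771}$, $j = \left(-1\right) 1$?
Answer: $\frac{39440490}{1379609} \approx 28.588$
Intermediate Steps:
$j = -1$
$n = \frac{811438}{1379609}$ ($n = \left(-18\right) \left(- \frac{1}{2337}\right) - - \frac{1028}{1771} = \frac{6}{779} + \frac{1028}{1771} = \frac{811438}{1379609} \approx 0.58817$)
$n - G{\left(j \right)} = \frac{811438}{1379609} - -28 = \frac{811438}{1379609} + 28 = \frac{39440490}{1379609}$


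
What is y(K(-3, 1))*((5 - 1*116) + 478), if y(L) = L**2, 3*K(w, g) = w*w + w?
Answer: 1468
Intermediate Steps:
K(w, g) = w/3 + w**2/3 (K(w, g) = (w*w + w)/3 = (w**2 + w)/3 = (w + w**2)/3 = w/3 + w**2/3)
y(K(-3, 1))*((5 - 1*116) + 478) = ((1/3)*(-3)*(1 - 3))**2*((5 - 1*116) + 478) = ((1/3)*(-3)*(-2))**2*((5 - 116) + 478) = 2**2*(-111 + 478) = 4*367 = 1468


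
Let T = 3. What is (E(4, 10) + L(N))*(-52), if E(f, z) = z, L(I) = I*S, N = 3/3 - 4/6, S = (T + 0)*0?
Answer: -520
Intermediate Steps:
S = 0 (S = (3 + 0)*0 = 3*0 = 0)
N = ⅓ (N = 3*(⅓) - 4*⅙ = 1 - ⅔ = ⅓ ≈ 0.33333)
L(I) = 0 (L(I) = I*0 = 0)
(E(4, 10) + L(N))*(-52) = (10 + 0)*(-52) = 10*(-52) = -520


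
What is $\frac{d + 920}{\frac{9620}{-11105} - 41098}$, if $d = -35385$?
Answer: $\frac{76546765}{91280582} \approx 0.83859$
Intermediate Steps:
$\frac{d + 920}{\frac{9620}{-11105} - 41098} = \frac{-35385 + 920}{\frac{9620}{-11105} - 41098} = - \frac{34465}{9620 \left(- \frac{1}{11105}\right) - 41098} = - \frac{34465}{- \frac{1924}{2221} - 41098} = - \frac{34465}{- \frac{91280582}{2221}} = \left(-34465\right) \left(- \frac{2221}{91280582}\right) = \frac{76546765}{91280582}$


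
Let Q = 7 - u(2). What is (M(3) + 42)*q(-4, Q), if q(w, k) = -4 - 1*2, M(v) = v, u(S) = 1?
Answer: -270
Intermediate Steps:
Q = 6 (Q = 7 - 1*1 = 7 - 1 = 6)
q(w, k) = -6 (q(w, k) = -4 - 2 = -6)
(M(3) + 42)*q(-4, Q) = (3 + 42)*(-6) = 45*(-6) = -270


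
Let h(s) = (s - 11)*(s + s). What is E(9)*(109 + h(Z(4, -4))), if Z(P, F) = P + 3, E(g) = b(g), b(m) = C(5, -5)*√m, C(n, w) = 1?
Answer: 159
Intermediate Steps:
b(m) = √m (b(m) = 1*√m = √m)
E(g) = √g
Z(P, F) = 3 + P
h(s) = 2*s*(-11 + s) (h(s) = (-11 + s)*(2*s) = 2*s*(-11 + s))
E(9)*(109 + h(Z(4, -4))) = √9*(109 + 2*(3 + 4)*(-11 + (3 + 4))) = 3*(109 + 2*7*(-11 + 7)) = 3*(109 + 2*7*(-4)) = 3*(109 - 56) = 3*53 = 159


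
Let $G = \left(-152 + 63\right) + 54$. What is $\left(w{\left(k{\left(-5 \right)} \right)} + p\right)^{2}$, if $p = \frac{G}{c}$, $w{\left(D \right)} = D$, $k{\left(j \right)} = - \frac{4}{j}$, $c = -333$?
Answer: $\frac{2271049}{2772225} \approx 0.81921$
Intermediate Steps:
$G = -35$ ($G = -89 + 54 = -35$)
$p = \frac{35}{333}$ ($p = - \frac{35}{-333} = \left(-35\right) \left(- \frac{1}{333}\right) = \frac{35}{333} \approx 0.10511$)
$\left(w{\left(k{\left(-5 \right)} \right)} + p\right)^{2} = \left(- \frac{4}{-5} + \frac{35}{333}\right)^{2} = \left(\left(-4\right) \left(- \frac{1}{5}\right) + \frac{35}{333}\right)^{2} = \left(\frac{4}{5} + \frac{35}{333}\right)^{2} = \left(\frac{1507}{1665}\right)^{2} = \frac{2271049}{2772225}$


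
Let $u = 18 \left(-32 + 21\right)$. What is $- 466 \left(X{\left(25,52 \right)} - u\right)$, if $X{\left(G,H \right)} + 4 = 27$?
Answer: $-102986$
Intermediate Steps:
$u = -198$ ($u = 18 \left(-11\right) = -198$)
$X{\left(G,H \right)} = 23$ ($X{\left(G,H \right)} = -4 + 27 = 23$)
$- 466 \left(X{\left(25,52 \right)} - u\right) = - 466 \left(23 - -198\right) = - 466 \left(23 + 198\right) = \left(-466\right) 221 = -102986$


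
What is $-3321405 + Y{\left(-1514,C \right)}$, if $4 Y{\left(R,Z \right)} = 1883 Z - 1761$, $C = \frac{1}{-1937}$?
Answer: $- \frac{6434414720}{1937} \approx -3.3218 \cdot 10^{6}$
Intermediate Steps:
$C = - \frac{1}{1937} \approx -0.00051626$
$Y{\left(R,Z \right)} = - \frac{1761}{4} + \frac{1883 Z}{4}$ ($Y{\left(R,Z \right)} = \frac{1883 Z - 1761}{4} = \frac{-1761 + 1883 Z}{4} = - \frac{1761}{4} + \frac{1883 Z}{4}$)
$-3321405 + Y{\left(-1514,C \right)} = -3321405 + \left(- \frac{1761}{4} + \frac{1883}{4} \left(- \frac{1}{1937}\right)\right) = -3321405 - \frac{853235}{1937} = - \frac{6434414720}{1937}$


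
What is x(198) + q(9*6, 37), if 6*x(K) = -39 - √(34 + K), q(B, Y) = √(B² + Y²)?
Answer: -13/2 + √4285 - √58/3 ≈ 56.421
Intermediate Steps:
x(K) = -13/2 - √(34 + K)/6 (x(K) = (-39 - √(34 + K))/6 = -13/2 - √(34 + K)/6)
x(198) + q(9*6, 37) = (-13/2 - √(34 + 198)/6) + √((9*6)² + 37²) = (-13/2 - √58/3) + √(54² + 1369) = (-13/2 - √58/3) + √(2916 + 1369) = (-13/2 - √58/3) + √4285 = -13/2 + √4285 - √58/3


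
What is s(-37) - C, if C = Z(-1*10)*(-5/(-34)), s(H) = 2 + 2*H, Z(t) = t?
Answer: -1199/17 ≈ -70.529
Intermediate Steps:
C = -25/17 (C = (-1*10)*(-5/(-34)) = -(-50)*(-1)/34 = -10*5/34 = -25/17 ≈ -1.4706)
s(-37) - C = (2 + 2*(-37)) - 1*(-25/17) = (2 - 74) + 25/17 = -72 + 25/17 = -1199/17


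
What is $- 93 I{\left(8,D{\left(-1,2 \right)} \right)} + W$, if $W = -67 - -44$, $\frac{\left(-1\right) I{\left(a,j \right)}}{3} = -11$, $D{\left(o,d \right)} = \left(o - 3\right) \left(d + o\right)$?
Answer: $-3092$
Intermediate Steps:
$D{\left(o,d \right)} = \left(-3 + o\right) \left(d + o\right)$
$I{\left(a,j \right)} = 33$ ($I{\left(a,j \right)} = \left(-3\right) \left(-11\right) = 33$)
$W = -23$ ($W = -67 + 44 = -23$)
$- 93 I{\left(8,D{\left(-1,2 \right)} \right)} + W = \left(-93\right) 33 - 23 = -3069 - 23 = -3092$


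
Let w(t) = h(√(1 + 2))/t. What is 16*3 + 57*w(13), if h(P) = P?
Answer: 48 + 57*√3/13 ≈ 55.594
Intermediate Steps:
w(t) = √3/t (w(t) = √(1 + 2)/t = √3/t)
16*3 + 57*w(13) = 16*3 + 57*(√3/13) = 48 + 57*(√3*(1/13)) = 48 + 57*(√3/13) = 48 + 57*√3/13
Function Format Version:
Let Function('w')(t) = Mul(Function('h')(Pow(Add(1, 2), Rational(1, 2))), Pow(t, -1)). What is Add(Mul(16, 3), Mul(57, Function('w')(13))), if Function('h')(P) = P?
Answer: Add(48, Mul(Rational(57, 13), Pow(3, Rational(1, 2)))) ≈ 55.594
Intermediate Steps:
Function('w')(t) = Mul(Pow(3, Rational(1, 2)), Pow(t, -1)) (Function('w')(t) = Mul(Pow(Add(1, 2), Rational(1, 2)), Pow(t, -1)) = Mul(Pow(3, Rational(1, 2)), Pow(t, -1)))
Add(Mul(16, 3), Mul(57, Function('w')(13))) = Add(Mul(16, 3), Mul(57, Mul(Pow(3, Rational(1, 2)), Pow(13, -1)))) = Add(48, Mul(57, Mul(Pow(3, Rational(1, 2)), Rational(1, 13)))) = Add(48, Mul(57, Mul(Rational(1, 13), Pow(3, Rational(1, 2))))) = Add(48, Mul(Rational(57, 13), Pow(3, Rational(1, 2))))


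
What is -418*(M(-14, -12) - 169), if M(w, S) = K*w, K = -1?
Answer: 64790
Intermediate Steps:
M(w, S) = -w
-418*(M(-14, -12) - 169) = -418*(-1*(-14) - 169) = -418*(14 - 169) = -418*(-155) = 64790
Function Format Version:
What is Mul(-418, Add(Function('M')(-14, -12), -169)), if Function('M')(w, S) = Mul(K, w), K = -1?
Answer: 64790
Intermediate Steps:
Function('M')(w, S) = Mul(-1, w)
Mul(-418, Add(Function('M')(-14, -12), -169)) = Mul(-418, Add(Mul(-1, -14), -169)) = Mul(-418, Add(14, -169)) = Mul(-418, -155) = 64790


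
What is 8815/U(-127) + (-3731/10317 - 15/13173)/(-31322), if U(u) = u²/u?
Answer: -6254010432604324/90103171579809 ≈ -69.409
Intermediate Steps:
U(u) = u
8815/U(-127) + (-3731/10317 - 15/13173)/(-31322) = 8815/(-127) + (-3731/10317 - 15/13173)/(-31322) = 8815*(-1/127) + (-3731*1/10317 - 15*1/13173)*(-1/31322) = -8815/127 + (-3731/10317 - 5/4391)*(-1/31322) = -8815/127 - 16434406/45301947*(-1/31322) = -8815/127 + 8217203/709473791967 = -6254010432604324/90103171579809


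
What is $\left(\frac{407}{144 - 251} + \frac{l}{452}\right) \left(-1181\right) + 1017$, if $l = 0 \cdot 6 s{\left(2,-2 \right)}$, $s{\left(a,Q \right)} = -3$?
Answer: $\frac{589486}{107} \approx 5509.2$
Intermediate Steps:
$l = 0$ ($l = 0 \cdot 6 \left(-3\right) = 0 \left(-3\right) = 0$)
$\left(\frac{407}{144 - 251} + \frac{l}{452}\right) \left(-1181\right) + 1017 = \left(\frac{407}{144 - 251} + \frac{0}{452}\right) \left(-1181\right) + 1017 = \left(\frac{407}{144 - 251} + 0 \cdot \frac{1}{452}\right) \left(-1181\right) + 1017 = \left(\frac{407}{-107} + 0\right) \left(-1181\right) + 1017 = \left(407 \left(- \frac{1}{107}\right) + 0\right) \left(-1181\right) + 1017 = \left(- \frac{407}{107} + 0\right) \left(-1181\right) + 1017 = \left(- \frac{407}{107}\right) \left(-1181\right) + 1017 = \frac{480667}{107} + 1017 = \frac{589486}{107}$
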